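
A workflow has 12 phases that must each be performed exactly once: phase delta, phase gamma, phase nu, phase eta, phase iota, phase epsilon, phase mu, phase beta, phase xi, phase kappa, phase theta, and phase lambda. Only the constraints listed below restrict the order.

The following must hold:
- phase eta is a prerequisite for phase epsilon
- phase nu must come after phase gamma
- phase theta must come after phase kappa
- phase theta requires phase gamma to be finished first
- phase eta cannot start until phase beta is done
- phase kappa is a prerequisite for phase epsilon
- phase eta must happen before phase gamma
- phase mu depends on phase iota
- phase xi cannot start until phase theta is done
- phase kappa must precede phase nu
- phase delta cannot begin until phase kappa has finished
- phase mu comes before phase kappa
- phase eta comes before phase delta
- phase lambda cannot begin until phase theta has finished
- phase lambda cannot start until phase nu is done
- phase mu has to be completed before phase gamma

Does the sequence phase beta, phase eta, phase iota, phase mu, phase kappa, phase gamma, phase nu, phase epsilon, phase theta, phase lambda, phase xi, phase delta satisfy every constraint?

Yes

Checking each listed constraint against this order: for instance, phase eta is in position 2 and phase delta in position 12, so that constraint holds — and the remaining constraints check out the same way.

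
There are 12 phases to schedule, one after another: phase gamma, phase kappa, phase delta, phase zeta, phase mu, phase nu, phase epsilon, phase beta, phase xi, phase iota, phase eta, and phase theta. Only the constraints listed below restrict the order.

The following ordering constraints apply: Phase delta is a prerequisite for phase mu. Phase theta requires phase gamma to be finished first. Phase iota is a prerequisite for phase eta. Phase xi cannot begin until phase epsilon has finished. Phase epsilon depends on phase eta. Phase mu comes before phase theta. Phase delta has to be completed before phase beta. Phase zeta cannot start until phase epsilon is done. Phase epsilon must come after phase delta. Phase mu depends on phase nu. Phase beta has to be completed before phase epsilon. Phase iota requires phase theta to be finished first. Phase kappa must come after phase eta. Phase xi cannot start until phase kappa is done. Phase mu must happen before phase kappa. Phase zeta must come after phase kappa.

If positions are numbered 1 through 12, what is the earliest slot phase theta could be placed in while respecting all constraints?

The phases that are forced before phase theta, directly or transitively, are phase gamma, phase delta, phase mu, phase nu. That's 4 phases.
So at minimum 4 phases come before phase theta, putting phase theta no earlier than position 5. That position is achievable by scheduling exactly those predecessors first.

5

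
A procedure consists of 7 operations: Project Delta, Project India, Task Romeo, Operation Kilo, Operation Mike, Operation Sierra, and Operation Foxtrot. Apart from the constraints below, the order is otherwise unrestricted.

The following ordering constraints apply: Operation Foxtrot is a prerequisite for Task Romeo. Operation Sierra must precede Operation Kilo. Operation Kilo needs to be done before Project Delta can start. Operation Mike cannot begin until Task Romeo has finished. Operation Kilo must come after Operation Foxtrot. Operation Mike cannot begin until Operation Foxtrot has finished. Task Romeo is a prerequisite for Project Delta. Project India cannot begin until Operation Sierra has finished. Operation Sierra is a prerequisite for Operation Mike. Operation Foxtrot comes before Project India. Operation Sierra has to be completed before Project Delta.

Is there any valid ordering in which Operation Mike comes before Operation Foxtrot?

There is a dependency chain Operation Foxtrot → Operation Mike, so Operation Mike always comes after Operation Foxtrot.
Hence Operation Mike can never be scheduled before Operation Foxtrot.

No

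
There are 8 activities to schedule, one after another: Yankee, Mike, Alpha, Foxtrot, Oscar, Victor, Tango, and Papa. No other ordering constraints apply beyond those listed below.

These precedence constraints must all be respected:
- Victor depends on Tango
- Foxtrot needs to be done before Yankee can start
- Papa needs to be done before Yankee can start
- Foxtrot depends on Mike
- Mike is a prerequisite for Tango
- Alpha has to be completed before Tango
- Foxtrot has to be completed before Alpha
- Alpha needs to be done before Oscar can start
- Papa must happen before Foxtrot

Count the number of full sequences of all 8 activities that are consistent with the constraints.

The activities with no prerequisites are Mike, Papa; any of them can be placed first.
Systematically extending each partial ordering one activity at a time and counting, there are 30 complete orderings.

30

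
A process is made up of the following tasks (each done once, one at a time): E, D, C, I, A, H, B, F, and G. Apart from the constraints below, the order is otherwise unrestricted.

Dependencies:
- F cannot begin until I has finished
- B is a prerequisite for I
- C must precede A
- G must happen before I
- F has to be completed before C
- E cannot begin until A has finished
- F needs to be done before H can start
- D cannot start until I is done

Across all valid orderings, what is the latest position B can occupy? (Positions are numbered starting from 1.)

Following every chain forward from B, the tasks that must come later are E, D, C, I, A, H, F — 7 of them.
With 7 mandatory successors out of 9 tasks total, the latest slot for B is 9−7 = 2, and it's reachable by doing all non-successors before B.

2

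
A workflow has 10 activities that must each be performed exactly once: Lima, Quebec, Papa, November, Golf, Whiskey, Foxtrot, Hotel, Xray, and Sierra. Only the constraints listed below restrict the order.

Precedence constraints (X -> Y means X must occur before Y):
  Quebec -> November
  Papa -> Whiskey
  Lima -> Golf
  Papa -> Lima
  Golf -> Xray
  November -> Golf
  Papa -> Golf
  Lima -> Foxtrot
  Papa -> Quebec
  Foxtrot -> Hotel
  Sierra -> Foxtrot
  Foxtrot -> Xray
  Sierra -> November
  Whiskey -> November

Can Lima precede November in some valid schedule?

Yes

Nothing in the constraints forces November before Lima — there is no chain from November to Lima.
That means at least one valid schedule has Lima before November.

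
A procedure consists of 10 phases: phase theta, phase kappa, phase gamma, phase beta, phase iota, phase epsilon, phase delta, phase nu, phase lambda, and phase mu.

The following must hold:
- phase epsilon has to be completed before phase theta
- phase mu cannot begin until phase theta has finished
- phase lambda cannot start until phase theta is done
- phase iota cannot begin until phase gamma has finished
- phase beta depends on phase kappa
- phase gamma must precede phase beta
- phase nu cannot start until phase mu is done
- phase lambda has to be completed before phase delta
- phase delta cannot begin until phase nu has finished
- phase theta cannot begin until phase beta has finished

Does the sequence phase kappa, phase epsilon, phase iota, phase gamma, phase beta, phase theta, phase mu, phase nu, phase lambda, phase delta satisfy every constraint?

No

Here phase gamma comes after phase iota.
Since phase gamma is required before phase iota, the ordering is invalid.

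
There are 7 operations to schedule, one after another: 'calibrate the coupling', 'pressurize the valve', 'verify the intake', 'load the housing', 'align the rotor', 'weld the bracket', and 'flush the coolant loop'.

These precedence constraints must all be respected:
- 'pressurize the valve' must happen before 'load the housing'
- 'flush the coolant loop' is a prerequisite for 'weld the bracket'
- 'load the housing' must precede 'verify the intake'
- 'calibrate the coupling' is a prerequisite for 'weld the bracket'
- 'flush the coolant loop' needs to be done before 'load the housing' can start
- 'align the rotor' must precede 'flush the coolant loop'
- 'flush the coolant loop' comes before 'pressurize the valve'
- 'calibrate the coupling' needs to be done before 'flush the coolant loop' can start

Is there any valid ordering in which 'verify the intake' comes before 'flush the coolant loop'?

The constraints give a chain 'flush the coolant loop' → 'load the housing' → 'verify the intake', which forces 'flush the coolant loop' before 'verify the intake'.
So no valid ordering can have 'verify the intake' before 'flush the coolant loop'.

No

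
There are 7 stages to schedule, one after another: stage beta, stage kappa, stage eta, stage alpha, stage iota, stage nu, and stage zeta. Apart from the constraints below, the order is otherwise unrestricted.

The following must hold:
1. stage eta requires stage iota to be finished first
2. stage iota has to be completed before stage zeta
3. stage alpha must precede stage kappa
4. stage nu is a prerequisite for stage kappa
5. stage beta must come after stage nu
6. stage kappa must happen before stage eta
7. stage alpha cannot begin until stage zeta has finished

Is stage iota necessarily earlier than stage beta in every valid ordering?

Stage iota and stage beta are not related by any chain of constraints.
So stage iota can come before stage beta or after — it is not forced.

No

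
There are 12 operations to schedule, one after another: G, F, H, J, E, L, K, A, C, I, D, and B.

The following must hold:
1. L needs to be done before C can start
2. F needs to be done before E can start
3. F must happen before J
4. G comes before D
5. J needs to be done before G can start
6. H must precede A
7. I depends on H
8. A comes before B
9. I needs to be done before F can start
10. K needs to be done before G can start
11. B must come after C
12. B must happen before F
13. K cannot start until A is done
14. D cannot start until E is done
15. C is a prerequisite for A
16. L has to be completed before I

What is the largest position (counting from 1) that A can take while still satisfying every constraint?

5

The operations that are forced after A, directly or by a chain of constraints, are G, F, J, E, K, D, B. That's 7 operations.
So at least 7 operations follow A, putting A no later than position 5. That position is achievable by scheduling everything else first.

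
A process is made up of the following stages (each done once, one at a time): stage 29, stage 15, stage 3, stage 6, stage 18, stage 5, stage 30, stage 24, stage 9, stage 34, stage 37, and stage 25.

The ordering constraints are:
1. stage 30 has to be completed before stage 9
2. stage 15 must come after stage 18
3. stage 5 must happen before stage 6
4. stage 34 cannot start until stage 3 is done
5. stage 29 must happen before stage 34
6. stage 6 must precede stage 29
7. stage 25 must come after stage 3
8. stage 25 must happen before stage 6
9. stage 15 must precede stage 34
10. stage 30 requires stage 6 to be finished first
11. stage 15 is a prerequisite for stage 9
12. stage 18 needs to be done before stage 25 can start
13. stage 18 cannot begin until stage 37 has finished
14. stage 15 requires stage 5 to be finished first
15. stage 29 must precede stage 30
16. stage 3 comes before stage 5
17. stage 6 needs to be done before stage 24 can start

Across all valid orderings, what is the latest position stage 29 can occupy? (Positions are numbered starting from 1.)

9

Following every chain forward from stage 29, the stages that must come later are stage 30, stage 9, stage 34 — 3 of them.
So at least 3 stages follow stage 29, putting stage 29 no later than position 9. That position is achievable by scheduling everything else first.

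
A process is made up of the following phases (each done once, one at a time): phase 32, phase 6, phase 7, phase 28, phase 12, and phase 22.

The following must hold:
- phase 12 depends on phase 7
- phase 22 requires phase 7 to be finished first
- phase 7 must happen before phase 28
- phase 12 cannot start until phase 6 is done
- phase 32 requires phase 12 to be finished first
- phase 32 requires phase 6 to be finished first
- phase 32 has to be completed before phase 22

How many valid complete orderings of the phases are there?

2 phases have no prerequisites (phase 6, phase 7), so any of them could come first.
Systematically extending each partial ordering one phase at a time and counting, there are 9 complete orderings.

9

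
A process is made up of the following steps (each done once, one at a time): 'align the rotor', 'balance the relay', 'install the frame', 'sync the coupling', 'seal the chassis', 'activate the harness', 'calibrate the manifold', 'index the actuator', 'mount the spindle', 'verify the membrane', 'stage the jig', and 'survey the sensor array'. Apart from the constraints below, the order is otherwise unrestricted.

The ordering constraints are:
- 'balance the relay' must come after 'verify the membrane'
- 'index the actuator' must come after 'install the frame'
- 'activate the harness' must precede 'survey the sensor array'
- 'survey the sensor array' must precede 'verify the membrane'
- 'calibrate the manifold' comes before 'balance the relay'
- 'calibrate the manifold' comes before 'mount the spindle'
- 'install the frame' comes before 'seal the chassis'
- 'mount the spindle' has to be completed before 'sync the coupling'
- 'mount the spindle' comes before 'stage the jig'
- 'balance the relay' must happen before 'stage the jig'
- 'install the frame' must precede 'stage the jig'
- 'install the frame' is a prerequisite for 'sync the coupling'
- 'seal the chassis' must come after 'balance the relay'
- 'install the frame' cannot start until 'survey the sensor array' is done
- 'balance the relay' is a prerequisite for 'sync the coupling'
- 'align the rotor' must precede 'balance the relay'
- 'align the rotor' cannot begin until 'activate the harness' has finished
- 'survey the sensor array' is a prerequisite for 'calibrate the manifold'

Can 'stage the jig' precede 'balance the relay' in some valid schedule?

No

There is a dependency chain 'balance the relay' → 'stage the jig', so 'stage the jig' always comes after 'balance the relay'.
So no valid ordering can have 'stage the jig' before 'balance the relay'.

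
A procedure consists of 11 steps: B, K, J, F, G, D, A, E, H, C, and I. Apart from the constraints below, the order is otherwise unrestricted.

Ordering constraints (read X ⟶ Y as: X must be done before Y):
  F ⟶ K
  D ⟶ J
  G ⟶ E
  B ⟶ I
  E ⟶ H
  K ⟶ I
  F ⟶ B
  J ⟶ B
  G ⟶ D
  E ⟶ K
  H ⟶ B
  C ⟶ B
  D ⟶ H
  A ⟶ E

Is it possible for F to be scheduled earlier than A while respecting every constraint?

Yes

No chain of constraints runs from A to F, so A is not required to come first.
So a valid ordering placing F earlier than A exists.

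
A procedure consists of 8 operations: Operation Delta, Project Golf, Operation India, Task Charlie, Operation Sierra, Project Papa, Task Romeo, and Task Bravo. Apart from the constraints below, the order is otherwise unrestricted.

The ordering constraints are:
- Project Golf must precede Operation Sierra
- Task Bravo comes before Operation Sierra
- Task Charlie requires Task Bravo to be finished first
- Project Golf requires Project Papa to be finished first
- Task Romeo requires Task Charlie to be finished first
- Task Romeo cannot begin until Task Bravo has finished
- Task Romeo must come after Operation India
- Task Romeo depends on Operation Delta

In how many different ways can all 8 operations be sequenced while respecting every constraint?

630

The operations with no prerequisites are Operation Delta, Operation India, Project Papa, Task Bravo; any of them can be placed first.
Systematically extending each partial ordering one operation at a time and counting, there are 630 complete orderings.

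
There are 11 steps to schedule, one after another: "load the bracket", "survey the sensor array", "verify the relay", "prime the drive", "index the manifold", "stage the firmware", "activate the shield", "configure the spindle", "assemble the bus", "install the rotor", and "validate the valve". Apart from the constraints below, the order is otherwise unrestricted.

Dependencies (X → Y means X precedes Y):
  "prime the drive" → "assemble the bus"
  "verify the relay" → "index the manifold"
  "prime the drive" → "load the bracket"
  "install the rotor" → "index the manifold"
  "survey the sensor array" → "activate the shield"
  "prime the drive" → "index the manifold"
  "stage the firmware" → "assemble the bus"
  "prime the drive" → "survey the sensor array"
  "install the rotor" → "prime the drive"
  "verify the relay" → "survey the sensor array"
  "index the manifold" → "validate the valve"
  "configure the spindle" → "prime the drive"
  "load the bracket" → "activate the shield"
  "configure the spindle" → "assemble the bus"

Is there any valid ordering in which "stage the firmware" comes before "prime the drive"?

The constraints leave "stage the firmware" and "prime the drive" unordered relative to each other; nothing requires "prime the drive" earlier.
That means at least one valid schedule has "stage the firmware" before "prime the drive".

Yes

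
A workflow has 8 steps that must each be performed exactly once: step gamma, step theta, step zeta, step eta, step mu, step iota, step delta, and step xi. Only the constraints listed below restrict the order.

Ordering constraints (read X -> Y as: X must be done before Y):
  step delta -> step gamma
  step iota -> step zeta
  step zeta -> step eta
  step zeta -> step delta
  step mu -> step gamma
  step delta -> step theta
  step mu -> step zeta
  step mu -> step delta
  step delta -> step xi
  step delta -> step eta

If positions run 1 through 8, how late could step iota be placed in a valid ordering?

Every step that must follow step iota has to come after it. Tracing all chains starting from step iota, those steps are: step gamma, step theta, step zeta, step eta, step delta, step xi — 6 in total.
With 6 mandatory successors out of 8 steps total, the latest slot for step iota is 8−6 = 2, and it's reachable by doing all non-successors before step iota.

2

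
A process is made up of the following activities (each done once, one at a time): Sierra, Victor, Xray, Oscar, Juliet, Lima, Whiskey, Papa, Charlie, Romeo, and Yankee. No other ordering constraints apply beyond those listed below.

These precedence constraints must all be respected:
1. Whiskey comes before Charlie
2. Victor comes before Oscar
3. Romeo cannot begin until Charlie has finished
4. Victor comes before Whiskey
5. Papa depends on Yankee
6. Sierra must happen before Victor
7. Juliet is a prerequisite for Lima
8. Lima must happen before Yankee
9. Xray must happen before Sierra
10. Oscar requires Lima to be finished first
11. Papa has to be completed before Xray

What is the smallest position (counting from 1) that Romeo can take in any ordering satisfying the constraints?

10

The activities that are forced before Romeo, directly or transitively, are Sierra, Victor, Xray, Juliet, Lima, Whiskey, Papa, Charlie, Yankee. That's 9 activities.
With 9 mandatory predecessors, the earliest Romeo can sit is position 9+1 = 10, and placing just those 9 first achieves it.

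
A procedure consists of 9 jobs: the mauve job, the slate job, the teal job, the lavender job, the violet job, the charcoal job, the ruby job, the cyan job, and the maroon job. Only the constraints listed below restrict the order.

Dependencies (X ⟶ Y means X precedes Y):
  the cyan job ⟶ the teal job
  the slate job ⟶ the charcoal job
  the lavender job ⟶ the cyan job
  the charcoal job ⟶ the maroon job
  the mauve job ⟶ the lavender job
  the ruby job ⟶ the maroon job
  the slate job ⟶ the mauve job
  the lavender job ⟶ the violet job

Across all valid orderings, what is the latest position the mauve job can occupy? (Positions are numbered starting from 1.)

5

Every job that must follow the mauve job has to come after it. Tracing all chains starting from the mauve job, those jobs are: the teal job, the lavender job, the violet job, the cyan job — 4 in total.
With 4 mandatory successors out of 9 jobs total, the latest slot for the mauve job is 9−4 = 5, and it's reachable by doing all non-successors before the mauve job.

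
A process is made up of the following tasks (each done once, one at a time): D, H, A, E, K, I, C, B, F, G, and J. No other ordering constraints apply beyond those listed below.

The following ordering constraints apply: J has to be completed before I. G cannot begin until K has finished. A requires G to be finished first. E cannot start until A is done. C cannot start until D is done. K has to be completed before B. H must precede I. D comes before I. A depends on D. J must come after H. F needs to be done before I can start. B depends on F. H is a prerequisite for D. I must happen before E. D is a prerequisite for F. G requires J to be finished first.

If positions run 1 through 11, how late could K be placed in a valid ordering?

7

Every task that must follow K has to come after it. Tracing all chains starting from K, those tasks are: A, E, B, G — 4 in total.
So at least 4 tasks follow K, putting K no later than position 7. That position is achievable by scheduling everything else first.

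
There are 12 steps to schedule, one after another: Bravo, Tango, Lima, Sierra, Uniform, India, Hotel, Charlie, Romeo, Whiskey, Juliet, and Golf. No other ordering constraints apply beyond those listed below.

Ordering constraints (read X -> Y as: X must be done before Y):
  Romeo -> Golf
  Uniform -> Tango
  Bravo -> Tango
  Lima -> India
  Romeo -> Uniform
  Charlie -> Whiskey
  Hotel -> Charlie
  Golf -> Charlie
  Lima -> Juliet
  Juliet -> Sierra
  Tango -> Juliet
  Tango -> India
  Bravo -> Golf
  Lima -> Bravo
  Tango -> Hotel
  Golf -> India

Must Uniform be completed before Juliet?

Chaining the stated constraints: Uniform → Tango → Juliet.
So Uniform must precede Juliet in any valid ordering.

Yes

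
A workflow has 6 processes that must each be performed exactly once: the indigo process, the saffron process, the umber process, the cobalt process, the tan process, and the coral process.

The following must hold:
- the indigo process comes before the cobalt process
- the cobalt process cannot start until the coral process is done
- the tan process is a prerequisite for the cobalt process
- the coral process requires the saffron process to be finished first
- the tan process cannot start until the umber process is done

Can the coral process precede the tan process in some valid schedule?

Nothing in the constraints forces the tan process before the coral process — there is no chain from the tan process to the coral process.
That means at least one valid schedule has the coral process before the tan process.

Yes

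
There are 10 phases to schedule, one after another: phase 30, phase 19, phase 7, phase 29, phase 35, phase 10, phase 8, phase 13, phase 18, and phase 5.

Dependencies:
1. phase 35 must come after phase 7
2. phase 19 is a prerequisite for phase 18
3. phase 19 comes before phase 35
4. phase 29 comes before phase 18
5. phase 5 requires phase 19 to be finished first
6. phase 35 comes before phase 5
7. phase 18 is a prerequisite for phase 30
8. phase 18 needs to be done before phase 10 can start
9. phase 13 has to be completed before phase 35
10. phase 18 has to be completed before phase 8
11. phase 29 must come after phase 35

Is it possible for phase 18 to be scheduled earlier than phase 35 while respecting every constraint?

The constraints give a chain phase 35 → phase 29 → phase 18, which forces phase 35 before phase 18.
So no valid ordering can have phase 18 before phase 35.

No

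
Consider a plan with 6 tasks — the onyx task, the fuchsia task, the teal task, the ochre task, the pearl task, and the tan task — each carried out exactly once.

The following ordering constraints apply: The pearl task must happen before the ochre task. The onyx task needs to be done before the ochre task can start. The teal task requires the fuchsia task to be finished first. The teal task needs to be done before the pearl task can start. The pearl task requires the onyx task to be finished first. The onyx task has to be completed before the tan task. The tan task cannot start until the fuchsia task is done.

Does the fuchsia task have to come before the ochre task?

Yes

Following the dependencies: the fuchsia task → the teal task → the pearl task → the ochre task.
That forces the fuchsia task before the ochre task in every valid schedule.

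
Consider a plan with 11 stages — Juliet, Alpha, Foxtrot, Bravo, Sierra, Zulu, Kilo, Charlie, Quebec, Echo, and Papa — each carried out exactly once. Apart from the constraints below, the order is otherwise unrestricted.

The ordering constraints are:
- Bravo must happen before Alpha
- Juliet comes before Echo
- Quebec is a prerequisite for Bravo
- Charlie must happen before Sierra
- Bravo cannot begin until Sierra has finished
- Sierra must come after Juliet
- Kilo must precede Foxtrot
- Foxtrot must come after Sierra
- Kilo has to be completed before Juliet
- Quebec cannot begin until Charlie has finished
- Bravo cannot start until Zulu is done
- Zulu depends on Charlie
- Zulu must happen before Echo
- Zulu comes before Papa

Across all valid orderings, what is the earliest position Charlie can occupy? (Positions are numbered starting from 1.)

No constraint forces any other stage before Charlie, so it can be placed first.

1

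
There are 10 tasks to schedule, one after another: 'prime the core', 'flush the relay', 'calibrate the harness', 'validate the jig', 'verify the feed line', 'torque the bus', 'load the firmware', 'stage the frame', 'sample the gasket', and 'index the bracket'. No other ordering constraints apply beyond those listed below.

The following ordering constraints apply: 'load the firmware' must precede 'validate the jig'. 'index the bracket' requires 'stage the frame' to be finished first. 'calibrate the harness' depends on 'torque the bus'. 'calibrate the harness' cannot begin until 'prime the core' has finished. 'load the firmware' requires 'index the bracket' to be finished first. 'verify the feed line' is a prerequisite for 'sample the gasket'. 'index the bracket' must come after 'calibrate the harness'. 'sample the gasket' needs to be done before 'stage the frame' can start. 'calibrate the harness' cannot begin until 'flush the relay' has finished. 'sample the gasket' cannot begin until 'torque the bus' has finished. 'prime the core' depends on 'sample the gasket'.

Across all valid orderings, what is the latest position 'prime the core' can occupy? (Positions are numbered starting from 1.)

6

Every task that must follow 'prime the core' has to come after it. Tracing all chains starting from 'prime the core', those tasks are: 'calibrate the harness', 'validate the jig', 'load the firmware', 'index the bracket' — 4 in total.
So at least 4 tasks follow 'prime the core', putting 'prime the core' no later than position 6. That position is achievable by scheduling everything else first.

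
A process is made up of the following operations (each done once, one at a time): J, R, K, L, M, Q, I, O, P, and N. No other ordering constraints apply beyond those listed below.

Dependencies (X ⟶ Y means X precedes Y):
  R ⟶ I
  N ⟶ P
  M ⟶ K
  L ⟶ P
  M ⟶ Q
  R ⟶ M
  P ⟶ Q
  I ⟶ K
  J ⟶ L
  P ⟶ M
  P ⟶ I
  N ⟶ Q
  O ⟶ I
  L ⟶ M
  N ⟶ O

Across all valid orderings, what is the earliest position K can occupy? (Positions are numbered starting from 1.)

The operations that are forced before K, directly or transitively, are J, R, L, M, I, O, P, N. That's 8 operations.
With 8 mandatory predecessors, the earliest K can sit is position 8+1 = 9, and placing just those 8 first achieves it.

9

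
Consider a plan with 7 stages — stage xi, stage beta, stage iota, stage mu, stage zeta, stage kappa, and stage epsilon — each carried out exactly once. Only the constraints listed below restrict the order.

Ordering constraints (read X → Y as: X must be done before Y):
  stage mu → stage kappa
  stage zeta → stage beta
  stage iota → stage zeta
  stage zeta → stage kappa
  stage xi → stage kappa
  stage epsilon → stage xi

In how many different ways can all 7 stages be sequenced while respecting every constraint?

90

3 stages have no prerequisites (stage iota, stage mu, stage epsilon), so any of them could come first.
Counting all ways to extend the partial order to a total order gives 90.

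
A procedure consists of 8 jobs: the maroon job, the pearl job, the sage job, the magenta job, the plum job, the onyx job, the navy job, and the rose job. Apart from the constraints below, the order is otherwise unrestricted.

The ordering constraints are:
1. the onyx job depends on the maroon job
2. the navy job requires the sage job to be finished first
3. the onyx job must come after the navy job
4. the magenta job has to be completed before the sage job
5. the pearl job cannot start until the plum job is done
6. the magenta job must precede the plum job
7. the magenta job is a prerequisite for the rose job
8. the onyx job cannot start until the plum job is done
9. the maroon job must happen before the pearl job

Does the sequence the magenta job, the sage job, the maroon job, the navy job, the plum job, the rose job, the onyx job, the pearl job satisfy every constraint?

Checking each listed constraint against this order: for instance, the maroon job is in position 3 and the pearl job in position 8, so that constraint holds — and the remaining constraints check out the same way.

Yes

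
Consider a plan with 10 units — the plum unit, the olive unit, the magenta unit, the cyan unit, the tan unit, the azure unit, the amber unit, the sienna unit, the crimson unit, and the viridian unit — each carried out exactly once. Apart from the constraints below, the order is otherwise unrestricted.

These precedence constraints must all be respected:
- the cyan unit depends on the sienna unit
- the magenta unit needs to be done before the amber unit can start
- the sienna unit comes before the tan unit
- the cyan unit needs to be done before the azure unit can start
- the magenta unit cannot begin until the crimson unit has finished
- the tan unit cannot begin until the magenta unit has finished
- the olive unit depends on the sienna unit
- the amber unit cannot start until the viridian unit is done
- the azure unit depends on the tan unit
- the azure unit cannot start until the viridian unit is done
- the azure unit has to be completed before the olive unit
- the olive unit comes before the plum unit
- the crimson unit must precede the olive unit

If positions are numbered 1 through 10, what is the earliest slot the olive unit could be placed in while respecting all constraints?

Every unit that must precede the olive unit has to come before it. Tracing all chains that end at the olive unit, those units are: the magenta unit, the cyan unit, the tan unit, the azure unit, the sienna unit, the crimson unit, the viridian unit — 7 in total.
So at minimum 7 units come before the olive unit, putting the olive unit no earlier than position 8. That position is achievable by scheduling exactly those predecessors first.

8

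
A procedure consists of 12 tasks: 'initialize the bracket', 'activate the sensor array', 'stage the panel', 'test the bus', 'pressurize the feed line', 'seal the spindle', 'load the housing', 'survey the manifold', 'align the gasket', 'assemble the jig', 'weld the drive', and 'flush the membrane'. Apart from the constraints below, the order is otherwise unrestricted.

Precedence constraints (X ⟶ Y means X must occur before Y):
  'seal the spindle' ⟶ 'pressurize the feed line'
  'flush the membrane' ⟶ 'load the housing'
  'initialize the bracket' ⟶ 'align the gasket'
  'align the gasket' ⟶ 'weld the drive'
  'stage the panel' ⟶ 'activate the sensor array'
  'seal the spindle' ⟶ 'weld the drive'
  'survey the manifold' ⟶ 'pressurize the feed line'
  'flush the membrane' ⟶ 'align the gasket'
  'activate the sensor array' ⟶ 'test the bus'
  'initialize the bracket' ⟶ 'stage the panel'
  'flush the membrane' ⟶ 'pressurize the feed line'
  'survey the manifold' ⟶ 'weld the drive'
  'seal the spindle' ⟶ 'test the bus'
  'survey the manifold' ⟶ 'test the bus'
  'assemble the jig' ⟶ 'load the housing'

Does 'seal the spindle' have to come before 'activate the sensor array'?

No chain of constraints connects 'seal the spindle' to 'activate the sensor array' in either direction.
There exist valid orderings with 'activate the sensor array' before 'seal the spindle', so 'seal the spindle' is not required to come first.

No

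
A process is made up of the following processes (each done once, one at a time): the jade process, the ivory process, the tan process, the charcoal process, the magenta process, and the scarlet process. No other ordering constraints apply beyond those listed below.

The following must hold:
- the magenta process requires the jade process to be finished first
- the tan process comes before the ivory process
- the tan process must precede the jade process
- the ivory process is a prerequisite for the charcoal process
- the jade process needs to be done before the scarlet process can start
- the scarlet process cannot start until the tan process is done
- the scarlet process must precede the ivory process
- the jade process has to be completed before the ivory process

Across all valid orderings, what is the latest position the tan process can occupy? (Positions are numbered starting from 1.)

1

Every process that must follow the tan process has to come after it. Tracing all chains starting from the tan process, those processes are: the jade process, the ivory process, the charcoal process, the magenta process, the scarlet process — 5 in total.
With 5 mandatory successors out of 6 processes total, the latest slot for the tan process is 6−5 = 1, and it's reachable by doing all non-successors before the tan process.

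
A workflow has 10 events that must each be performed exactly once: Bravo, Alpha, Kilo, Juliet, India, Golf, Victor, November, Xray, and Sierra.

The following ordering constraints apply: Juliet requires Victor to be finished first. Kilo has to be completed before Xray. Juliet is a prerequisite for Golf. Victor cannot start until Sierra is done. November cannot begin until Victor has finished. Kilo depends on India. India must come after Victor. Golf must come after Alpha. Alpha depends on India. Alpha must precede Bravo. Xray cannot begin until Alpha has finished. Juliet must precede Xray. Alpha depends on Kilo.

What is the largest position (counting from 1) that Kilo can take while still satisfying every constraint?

Every event that must follow Kilo has to come after it. Tracing all chains starting from Kilo, those events are: Bravo, Alpha, Golf, Xray — 4 in total.
So at least 4 events follow Kilo, putting Kilo no later than position 6. That position is achievable by scheduling everything else first.

6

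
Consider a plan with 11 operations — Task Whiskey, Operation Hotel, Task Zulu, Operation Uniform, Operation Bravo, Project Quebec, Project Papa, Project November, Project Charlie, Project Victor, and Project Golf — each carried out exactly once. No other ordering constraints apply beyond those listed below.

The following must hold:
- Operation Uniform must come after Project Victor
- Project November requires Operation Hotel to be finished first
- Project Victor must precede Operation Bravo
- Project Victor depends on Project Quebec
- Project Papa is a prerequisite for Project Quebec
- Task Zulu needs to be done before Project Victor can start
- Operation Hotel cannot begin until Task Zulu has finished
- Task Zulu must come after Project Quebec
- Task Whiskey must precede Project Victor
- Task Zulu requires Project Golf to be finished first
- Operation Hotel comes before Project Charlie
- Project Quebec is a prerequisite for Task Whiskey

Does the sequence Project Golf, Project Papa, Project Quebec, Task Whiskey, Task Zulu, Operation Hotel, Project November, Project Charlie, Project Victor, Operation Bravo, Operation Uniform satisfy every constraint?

Every stated constraint is respected: Project Quebec sits at position 3, ahead of Project Victor at position 9, and each of the other listed pairs likewise has the predecessor earlier in the sequence.

Yes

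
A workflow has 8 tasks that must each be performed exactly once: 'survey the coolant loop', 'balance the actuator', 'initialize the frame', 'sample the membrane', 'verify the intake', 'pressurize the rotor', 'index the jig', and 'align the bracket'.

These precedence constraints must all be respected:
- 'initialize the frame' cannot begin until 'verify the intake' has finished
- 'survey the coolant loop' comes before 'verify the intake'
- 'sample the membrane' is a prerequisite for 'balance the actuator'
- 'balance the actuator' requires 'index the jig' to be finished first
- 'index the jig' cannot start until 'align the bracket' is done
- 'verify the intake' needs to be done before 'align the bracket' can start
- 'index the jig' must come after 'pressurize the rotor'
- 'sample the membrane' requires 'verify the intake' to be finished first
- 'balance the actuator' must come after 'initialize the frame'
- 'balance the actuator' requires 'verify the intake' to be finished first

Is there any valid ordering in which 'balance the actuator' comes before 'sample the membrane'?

No

Following 'sample the membrane' → 'balance the actuator', 'sample the membrane' must precede 'balance the actuator' in every valid ordering.
So no valid ordering can have 'balance the actuator' before 'sample the membrane'.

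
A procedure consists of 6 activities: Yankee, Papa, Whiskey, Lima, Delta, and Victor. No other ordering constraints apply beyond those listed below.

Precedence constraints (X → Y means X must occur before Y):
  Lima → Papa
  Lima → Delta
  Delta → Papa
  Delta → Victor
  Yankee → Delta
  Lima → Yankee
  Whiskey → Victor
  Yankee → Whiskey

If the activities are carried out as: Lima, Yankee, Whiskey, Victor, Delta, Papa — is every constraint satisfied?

No

Here Delta comes after Victor.
Since Delta is required before Victor, the ordering is invalid.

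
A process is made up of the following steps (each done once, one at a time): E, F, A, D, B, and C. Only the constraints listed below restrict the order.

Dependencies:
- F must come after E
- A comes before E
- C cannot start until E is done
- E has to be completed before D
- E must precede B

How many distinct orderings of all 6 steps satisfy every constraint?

24

A is the only step with nothing required before it, so every ordering starts there.
Counting all ways to extend the partial order to a total order gives 24.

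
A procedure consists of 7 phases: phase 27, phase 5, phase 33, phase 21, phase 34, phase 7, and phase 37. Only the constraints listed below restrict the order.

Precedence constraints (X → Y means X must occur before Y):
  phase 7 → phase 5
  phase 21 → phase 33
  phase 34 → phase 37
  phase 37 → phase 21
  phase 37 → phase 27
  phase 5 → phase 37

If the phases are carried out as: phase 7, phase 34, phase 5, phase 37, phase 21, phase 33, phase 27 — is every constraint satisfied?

Yes

Going through the constraints one by one, each required predecessor appears earlier in the sequence than its dependent — e.g. phase 37 (position 4) is before phase 27 (position 7), as required.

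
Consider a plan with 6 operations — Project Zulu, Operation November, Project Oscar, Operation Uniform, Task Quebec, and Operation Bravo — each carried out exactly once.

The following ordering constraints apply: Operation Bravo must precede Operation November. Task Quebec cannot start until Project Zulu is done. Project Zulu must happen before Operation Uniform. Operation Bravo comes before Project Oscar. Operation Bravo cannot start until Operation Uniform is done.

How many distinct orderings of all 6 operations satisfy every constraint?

10

Only Project Zulu has no prerequisites, so it must go first.
Systematically extending each partial ordering one operation at a time and counting, there are 10 complete orderings.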